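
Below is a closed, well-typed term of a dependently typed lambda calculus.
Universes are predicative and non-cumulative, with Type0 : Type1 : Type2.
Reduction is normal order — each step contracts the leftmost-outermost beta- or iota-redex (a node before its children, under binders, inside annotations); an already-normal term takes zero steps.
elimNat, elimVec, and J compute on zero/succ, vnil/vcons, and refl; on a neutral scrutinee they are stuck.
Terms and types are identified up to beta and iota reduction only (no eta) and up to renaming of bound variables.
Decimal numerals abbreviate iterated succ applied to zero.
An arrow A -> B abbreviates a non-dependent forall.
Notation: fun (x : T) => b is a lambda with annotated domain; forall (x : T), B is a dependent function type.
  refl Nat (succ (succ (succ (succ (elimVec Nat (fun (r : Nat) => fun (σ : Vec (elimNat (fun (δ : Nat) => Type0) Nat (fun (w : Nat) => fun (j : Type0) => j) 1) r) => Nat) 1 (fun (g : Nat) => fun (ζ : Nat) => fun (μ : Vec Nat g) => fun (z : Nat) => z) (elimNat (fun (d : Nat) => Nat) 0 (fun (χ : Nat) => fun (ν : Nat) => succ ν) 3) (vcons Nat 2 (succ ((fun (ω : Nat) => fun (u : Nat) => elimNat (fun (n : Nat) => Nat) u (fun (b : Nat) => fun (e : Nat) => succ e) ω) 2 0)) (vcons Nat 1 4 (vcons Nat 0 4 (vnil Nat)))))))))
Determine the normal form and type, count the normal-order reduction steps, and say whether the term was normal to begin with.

reduced normal form:
  refl Nat 5
the term's type:
  Eq Nat 5 5
steps to reach normal form (normal order): 16
started in normal form: no
first contracted redex: an elimVec iota-redex


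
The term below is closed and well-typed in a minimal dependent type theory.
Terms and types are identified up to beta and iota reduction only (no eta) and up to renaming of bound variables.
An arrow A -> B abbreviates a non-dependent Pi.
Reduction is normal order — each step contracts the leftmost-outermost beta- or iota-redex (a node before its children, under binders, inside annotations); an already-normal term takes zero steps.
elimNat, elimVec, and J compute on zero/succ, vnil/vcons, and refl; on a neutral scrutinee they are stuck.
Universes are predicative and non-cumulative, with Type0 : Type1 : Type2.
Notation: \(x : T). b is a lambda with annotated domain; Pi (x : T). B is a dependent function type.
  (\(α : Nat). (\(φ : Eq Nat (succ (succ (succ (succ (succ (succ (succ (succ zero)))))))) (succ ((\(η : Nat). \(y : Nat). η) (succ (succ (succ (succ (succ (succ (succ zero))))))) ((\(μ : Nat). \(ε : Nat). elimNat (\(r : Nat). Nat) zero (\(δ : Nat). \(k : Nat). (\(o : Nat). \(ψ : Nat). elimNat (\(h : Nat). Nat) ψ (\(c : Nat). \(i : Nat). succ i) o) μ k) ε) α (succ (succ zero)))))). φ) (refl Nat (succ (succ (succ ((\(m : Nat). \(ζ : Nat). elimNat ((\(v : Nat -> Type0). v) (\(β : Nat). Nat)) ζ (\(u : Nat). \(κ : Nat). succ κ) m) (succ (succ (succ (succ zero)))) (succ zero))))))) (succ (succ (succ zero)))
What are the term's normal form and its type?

reduced normal form:
  refl Nat (succ (succ (succ (succ (succ (succ (succ (succ zero))))))))
type:
  Eq Nat (succ (succ (succ (succ (succ (succ (succ (succ zero)))))))) (succ (succ (succ (succ (succ (succ (succ (succ zero))))))))


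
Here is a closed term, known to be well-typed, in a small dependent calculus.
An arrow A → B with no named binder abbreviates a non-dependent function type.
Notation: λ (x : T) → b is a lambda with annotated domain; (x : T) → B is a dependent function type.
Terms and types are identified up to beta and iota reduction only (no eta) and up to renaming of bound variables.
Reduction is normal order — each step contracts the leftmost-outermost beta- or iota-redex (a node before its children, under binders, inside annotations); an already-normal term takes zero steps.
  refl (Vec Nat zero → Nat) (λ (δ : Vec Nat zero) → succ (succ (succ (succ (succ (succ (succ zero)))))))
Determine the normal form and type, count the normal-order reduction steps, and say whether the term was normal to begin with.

reduced normal form:
  refl (Vec Nat zero → Nat) (λ (δ : Vec Nat zero) → succ (succ (succ (succ (succ (succ (succ zero)))))))
the term's type:
  Eq (Vec Nat zero → Nat) (λ (δ : Vec Nat zero) → succ (succ (succ (succ (succ (succ (succ zero))))))) (λ (ε : Vec Nat zero) → succ (succ (succ (succ (succ (succ (succ zero)))))))
steps to reach normal form (normal order): 0
started in normal form: yes


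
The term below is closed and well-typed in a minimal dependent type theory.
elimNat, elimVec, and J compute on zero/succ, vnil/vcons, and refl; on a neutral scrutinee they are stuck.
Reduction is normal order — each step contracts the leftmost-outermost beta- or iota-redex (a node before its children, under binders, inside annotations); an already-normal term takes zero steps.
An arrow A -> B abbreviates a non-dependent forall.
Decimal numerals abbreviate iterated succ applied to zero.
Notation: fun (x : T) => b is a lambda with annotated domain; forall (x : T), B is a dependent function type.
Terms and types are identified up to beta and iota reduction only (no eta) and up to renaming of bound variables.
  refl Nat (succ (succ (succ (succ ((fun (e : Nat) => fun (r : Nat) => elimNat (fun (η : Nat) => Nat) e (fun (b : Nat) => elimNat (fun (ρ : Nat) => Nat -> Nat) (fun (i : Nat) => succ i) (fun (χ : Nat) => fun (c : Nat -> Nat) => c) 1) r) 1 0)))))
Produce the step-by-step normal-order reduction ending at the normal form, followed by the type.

reduction (normal order):
  refl Nat (succ (succ (succ (succ ((fun (e : Nat) => fun (r : Nat) => elimNat (fun (η : Nat) => Nat) e (fun (b : Nat) => elimNat (fun (ρ : Nat) => Nat -> Nat) (fun (i : Nat) => succ i) (fun (χ : Nat) => fun (c : Nat -> Nat) => c) 1) r) 1 0)))))
  ~> refl Nat (succ (succ (succ (succ ((fun (e : Nat) => elimNat (fun (r : Nat) => Nat) 1 (fun (η : Nat) => elimNat (fun (b : Nat) => Nat -> Nat) (fun (ρ : Nat) => succ ρ) (fun (i : Nat) => fun (χ : Nat -> Nat) => χ) 1) e) 0)))))
  ~> refl Nat (succ (succ (succ (succ (elimNat (fun (e : Nat) => Nat) 1 (fun (r : Nat) => elimNat (fun (η : Nat) => Nat -> Nat) (fun (b : Nat) => succ b) (fun (ρ : Nat) => fun (i : Nat -> Nat) => i) 1) 0)))))
  ~> refl Nat 5
inferred type:
  Eq Nat 5 5


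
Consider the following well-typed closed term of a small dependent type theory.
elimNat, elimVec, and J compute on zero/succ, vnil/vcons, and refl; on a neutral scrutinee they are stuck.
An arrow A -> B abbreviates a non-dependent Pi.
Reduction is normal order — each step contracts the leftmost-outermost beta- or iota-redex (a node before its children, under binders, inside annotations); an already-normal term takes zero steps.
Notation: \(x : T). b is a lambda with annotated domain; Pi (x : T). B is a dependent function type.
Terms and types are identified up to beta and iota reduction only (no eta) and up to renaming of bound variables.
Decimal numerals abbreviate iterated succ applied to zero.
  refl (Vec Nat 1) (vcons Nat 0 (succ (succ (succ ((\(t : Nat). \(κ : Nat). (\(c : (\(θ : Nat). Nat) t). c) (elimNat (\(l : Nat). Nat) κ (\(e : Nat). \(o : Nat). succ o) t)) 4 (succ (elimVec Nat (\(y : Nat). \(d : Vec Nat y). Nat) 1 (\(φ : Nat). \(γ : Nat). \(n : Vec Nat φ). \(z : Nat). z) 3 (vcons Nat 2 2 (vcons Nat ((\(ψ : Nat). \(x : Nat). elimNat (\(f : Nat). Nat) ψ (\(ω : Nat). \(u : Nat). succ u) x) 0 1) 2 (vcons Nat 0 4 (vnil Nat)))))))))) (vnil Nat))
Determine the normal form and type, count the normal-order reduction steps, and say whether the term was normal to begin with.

reduced normal form:
  refl (Vec Nat 1) (vcons Nat 0 9 (vnil Nat))
inferred type:
  Eq (Vec Nat 1) (vcons Nat 0 9 (vnil Nat)) (vcons Nat 0 9 (vnil Nat))
reduction steps (normal order): 32
started in normal form: no
first redex: a beta-redex


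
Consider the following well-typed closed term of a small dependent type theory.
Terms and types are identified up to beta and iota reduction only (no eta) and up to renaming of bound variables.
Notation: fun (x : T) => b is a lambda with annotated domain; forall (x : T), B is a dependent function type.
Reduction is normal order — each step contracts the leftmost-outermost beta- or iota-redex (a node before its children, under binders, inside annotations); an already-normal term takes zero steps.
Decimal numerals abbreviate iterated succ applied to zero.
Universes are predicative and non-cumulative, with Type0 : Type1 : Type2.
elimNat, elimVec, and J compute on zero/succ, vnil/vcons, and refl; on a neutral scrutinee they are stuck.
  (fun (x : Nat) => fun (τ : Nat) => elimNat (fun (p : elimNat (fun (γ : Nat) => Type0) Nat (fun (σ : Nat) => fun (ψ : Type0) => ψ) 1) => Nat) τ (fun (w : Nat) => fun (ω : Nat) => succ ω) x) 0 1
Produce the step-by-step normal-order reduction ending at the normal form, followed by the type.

reduction (normal order):
  (fun (x : Nat) => fun (τ : Nat) => elimNat (fun (p : elimNat (fun (γ : Nat) => Type0) Nat (fun (σ : Nat) => fun (ψ : Type0) => ψ) 1) => Nat) τ (fun (w : Nat) => fun (ω : Nat) => succ ω) x) 0 1
  ~> (fun (x : Nat) => elimNat (fun (τ : elimNat (fun (p : Nat) => Type0) Nat (fun (γ : Nat) => fun (σ : Type0) => σ) 1) => Nat) x (fun (ψ : Nat) => fun (w : Nat) => succ w) 0) 1
  ~> elimNat (fun (x : elimNat (fun (τ : Nat) => Type0) Nat (fun (p : Nat) => fun (γ : Type0) => γ) 1) => Nat) 1 (fun (σ : Nat) => fun (ψ : Nat) => succ ψ) 0
  ~> 1
inferred type:
  Nat


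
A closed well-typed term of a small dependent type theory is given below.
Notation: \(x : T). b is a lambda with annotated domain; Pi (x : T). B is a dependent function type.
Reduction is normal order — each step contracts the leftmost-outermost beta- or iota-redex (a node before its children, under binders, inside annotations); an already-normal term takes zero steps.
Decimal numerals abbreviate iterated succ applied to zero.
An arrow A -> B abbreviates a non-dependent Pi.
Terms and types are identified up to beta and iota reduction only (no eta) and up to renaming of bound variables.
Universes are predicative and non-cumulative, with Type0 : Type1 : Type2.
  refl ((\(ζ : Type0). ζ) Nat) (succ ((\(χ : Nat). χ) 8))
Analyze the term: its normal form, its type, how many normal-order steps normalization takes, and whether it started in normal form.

reduced normal form:
  refl Nat 9
type:
  Eq Nat 9 9
normal-order step count: 2
already normal: no
first contracted redex: a beta-redex


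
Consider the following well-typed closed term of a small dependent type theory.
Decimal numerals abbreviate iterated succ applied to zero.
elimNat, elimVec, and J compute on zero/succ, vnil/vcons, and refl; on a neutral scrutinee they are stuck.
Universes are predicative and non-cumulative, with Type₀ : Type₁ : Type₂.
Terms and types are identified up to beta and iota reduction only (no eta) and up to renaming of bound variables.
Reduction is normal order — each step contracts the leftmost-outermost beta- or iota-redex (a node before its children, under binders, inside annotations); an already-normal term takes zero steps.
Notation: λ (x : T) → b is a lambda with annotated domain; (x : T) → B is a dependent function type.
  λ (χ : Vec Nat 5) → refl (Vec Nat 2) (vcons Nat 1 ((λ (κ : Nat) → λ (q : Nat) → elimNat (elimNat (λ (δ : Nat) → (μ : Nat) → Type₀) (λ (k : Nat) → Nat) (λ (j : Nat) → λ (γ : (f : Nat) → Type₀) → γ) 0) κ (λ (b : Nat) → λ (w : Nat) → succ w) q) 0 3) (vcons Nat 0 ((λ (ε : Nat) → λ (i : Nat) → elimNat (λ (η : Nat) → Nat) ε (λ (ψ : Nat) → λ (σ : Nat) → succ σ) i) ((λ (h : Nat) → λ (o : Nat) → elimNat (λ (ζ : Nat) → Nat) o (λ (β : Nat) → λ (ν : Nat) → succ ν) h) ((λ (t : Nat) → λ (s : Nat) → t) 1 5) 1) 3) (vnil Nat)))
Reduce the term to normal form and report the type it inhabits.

reduced normal form:
  λ (χ : Vec Nat 5) → refl (Vec Nat 2) (vcons Nat 1 3 (vcons Nat 0 5 (vnil Nat)))
the term's type:
  (χ : Vec Nat 5) → Eq (Vec Nat 2) (vcons Nat 1 3 (vcons Nat 0 5 (vnil Nat))) (vcons Nat 1 3 (vcons Nat 0 5 (vnil Nat)))
observation: the leftmost-outermost redex is a beta-redex, and normalization takes 32 steps.


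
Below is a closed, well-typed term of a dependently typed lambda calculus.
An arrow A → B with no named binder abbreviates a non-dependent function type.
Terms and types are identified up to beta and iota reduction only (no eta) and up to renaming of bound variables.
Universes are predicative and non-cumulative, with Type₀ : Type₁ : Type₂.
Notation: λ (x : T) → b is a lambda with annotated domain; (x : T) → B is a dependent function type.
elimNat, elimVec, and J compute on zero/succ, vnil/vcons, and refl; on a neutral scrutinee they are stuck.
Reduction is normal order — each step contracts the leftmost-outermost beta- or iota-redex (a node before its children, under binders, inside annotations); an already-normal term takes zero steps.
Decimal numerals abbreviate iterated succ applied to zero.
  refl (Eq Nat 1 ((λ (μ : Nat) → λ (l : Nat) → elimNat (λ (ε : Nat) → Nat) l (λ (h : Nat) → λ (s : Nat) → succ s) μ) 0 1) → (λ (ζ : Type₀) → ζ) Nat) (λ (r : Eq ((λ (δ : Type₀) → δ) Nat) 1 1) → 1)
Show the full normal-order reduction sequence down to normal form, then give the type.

normal-order reduction:
  refl (Eq Nat 1 ((λ (μ : Nat) → λ (l : Nat) → elimNat (λ (ε : Nat) → Nat) l (λ (h : Nat) → λ (s : Nat) → succ s) μ) 0 1) → (λ (ζ : Type₀) → ζ) Nat) (λ (r : Eq ((λ (δ : Type₀) → δ) Nat) 1 1) → 1)
  ~> refl (Eq Nat 1 ((λ (μ : Nat) → elimNat (λ (l : Nat) → Nat) μ (λ (ε : Nat) → λ (h : Nat) → succ h) 0) 1) → (λ (s : Type₀) → s) Nat) (λ (ζ : Eq ((λ (r : Type₀) → r) Nat) 1 1) → 1)
  ~> refl (Eq Nat 1 (elimNat (λ (μ : Nat) → Nat) 1 (λ (l : Nat) → λ (ε : Nat) → succ ε) 0) → (λ (h : Type₀) → h) Nat) (λ (s : Eq ((λ (ζ : Type₀) → ζ) Nat) 1 1) → 1)
  ~> refl (Eq Nat 1 1 → (λ (μ : Type₀) → μ) Nat) (λ (l : Eq ((λ (ε : Type₀) → ε) Nat) 1 1) → 1)
  ~> refl (Eq Nat 1 1 → Nat) (λ (μ : Eq ((λ (l : Type₀) → l) Nat) 1 1) → 1)
  ~> refl (Eq Nat 1 1 → Nat) (λ (μ : Eq Nat 1 1) → 1)
inferred type:
  Eq (Eq Nat 1 1 → Nat) (λ (μ : Eq Nat 1 1) → 1) (λ (l : Eq Nat 1 1) → 1)


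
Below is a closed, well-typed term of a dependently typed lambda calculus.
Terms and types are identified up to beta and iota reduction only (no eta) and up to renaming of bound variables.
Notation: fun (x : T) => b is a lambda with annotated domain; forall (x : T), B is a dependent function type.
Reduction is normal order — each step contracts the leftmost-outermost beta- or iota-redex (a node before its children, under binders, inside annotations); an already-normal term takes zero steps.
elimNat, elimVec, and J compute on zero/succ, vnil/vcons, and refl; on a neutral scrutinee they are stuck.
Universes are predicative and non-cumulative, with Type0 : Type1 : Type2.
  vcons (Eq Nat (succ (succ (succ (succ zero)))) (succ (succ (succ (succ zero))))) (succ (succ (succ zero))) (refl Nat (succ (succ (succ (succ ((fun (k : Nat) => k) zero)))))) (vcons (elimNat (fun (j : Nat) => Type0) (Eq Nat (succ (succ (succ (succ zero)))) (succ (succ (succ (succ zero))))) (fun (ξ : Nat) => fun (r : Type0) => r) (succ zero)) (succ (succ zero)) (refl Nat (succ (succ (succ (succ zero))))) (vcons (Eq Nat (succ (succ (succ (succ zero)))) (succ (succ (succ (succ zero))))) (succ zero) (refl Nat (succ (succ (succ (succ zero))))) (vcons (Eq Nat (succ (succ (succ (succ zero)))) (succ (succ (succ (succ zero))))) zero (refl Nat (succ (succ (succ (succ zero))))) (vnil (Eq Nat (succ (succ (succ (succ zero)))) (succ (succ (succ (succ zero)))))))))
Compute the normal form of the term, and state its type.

normal form:
  vcons (Eq Nat (succ (succ (succ (succ zero)))) (succ (succ (succ (succ zero))))) (succ (succ (succ zero))) (refl Nat (succ (succ (succ (succ zero))))) (vcons (Eq Nat (succ (succ (succ (succ zero)))) (succ (succ (succ (succ zero))))) (succ (succ zero)) (refl Nat (succ (succ (succ (succ zero))))) (vcons (Eq Nat (succ (succ (succ (succ zero)))) (succ (succ (succ (succ zero))))) (succ zero) (refl Nat (succ (succ (succ (succ zero))))) (vcons (Eq Nat (succ (succ (succ (succ zero)))) (succ (succ (succ (succ zero))))) zero (refl Nat (succ (succ (succ (succ zero))))) (vnil (Eq Nat (succ (succ (succ (succ zero)))) (succ (succ (succ (succ zero)))))))))
inferred type:
  Vec (Eq Nat (succ (succ (succ (succ zero)))) (succ (succ (succ (succ zero))))) (succ (succ (succ (succ zero))))
observation: 5 normal-order steps normalize the term, beginning with a beta-redex.


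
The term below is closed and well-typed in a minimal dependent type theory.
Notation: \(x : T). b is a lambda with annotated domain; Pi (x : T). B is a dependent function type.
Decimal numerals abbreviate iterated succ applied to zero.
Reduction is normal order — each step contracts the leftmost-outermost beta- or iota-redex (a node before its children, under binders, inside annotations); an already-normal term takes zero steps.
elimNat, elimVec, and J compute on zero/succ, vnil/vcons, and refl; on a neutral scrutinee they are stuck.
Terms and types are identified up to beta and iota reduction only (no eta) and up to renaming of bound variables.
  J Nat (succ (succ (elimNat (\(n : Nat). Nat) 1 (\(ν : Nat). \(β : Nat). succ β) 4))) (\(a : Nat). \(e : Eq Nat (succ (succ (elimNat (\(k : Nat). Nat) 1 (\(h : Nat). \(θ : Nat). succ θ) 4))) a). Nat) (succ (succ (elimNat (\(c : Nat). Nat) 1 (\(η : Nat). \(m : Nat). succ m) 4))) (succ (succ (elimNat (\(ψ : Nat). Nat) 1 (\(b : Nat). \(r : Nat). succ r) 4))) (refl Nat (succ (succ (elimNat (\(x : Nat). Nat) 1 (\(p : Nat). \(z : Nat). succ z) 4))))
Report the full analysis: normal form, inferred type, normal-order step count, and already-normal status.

normal form:
  7
the term's type:
  Nat
reduction steps (normal order): 14
already normal: no
first redex: a J iota-redex


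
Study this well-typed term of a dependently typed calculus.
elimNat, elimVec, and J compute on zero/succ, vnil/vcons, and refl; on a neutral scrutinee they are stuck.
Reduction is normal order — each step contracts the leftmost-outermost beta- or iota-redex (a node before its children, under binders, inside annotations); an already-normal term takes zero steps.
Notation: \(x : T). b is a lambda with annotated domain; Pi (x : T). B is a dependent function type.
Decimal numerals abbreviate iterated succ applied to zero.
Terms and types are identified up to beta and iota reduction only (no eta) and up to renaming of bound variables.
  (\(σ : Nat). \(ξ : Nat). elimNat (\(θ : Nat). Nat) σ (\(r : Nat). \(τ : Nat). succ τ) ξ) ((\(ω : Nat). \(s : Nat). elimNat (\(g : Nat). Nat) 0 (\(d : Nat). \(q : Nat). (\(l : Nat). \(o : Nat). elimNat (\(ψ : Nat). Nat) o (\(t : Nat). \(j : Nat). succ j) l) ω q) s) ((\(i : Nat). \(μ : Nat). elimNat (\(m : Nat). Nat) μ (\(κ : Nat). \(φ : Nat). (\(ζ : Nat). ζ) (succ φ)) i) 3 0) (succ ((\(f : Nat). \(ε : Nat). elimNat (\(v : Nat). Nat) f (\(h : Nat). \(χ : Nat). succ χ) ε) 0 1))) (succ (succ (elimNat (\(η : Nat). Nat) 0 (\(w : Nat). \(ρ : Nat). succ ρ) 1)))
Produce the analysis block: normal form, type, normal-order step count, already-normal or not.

resulting normal form:
  9
inferred type:
  Nat
steps to reach normal form (normal order): 85
term was already normal: no
first contracted redex: a beta-redex


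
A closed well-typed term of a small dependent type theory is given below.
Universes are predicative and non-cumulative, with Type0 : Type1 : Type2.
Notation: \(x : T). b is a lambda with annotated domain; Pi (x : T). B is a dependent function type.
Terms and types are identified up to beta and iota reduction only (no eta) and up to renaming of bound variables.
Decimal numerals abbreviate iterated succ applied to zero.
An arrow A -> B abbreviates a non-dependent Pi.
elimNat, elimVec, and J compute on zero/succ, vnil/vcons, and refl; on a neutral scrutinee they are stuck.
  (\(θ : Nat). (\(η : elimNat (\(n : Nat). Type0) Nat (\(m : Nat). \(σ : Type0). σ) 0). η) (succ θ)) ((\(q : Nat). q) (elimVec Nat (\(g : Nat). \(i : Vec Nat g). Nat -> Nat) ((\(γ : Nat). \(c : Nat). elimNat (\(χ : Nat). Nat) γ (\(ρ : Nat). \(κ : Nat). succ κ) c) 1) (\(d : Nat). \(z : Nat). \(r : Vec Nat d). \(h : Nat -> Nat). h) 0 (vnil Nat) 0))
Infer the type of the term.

inferred type:
  Nat


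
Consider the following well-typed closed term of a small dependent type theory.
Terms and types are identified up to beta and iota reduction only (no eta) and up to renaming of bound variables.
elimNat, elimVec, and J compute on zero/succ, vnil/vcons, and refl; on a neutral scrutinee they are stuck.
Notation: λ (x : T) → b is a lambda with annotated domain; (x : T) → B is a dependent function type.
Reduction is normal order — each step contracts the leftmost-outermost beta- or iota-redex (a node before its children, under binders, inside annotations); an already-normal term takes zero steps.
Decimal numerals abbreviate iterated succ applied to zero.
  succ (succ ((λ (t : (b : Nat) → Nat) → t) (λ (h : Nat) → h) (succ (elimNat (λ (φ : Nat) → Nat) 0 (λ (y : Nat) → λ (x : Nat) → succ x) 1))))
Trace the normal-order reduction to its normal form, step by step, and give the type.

normal-order reduction sequence:
  succ (succ ((λ (t : (b : Nat) → Nat) → t) (λ (h : Nat) → h) (succ (elimNat (λ (φ : Nat) → Nat) 0 (λ (y : Nat) → λ (x : Nat) → succ x) 1))))
  ~> succ (succ ((λ (t : Nat) → t) (succ (elimNat (λ (b : Nat) → Nat) 0 (λ (h : Nat) → λ (φ : Nat) → succ φ) 1))))
  ~> succ (succ (succ (elimNat (λ (t : Nat) → Nat) 0 (λ (b : Nat) → λ (h : Nat) → succ h) 1)))
  ~> succ (succ (succ ((λ (t : Nat) → λ (b : Nat) → succ b) 0 (elimNat (λ (h : Nat) → Nat) 0 (λ (φ : Nat) → λ (y : Nat) → succ y) 0))))
  ~> succ (succ (succ ((λ (t : Nat) → succ t) (elimNat (λ (b : Nat) → Nat) 0 (λ (h : Nat) → λ (φ : Nat) → succ φ) 0))))
  ~> succ (succ (succ (succ (elimNat (λ (t : Nat) → Nat) 0 (λ (b : Nat) → λ (h : Nat) → succ h) 0))))
  ~> 4
inferred type:
  Nat


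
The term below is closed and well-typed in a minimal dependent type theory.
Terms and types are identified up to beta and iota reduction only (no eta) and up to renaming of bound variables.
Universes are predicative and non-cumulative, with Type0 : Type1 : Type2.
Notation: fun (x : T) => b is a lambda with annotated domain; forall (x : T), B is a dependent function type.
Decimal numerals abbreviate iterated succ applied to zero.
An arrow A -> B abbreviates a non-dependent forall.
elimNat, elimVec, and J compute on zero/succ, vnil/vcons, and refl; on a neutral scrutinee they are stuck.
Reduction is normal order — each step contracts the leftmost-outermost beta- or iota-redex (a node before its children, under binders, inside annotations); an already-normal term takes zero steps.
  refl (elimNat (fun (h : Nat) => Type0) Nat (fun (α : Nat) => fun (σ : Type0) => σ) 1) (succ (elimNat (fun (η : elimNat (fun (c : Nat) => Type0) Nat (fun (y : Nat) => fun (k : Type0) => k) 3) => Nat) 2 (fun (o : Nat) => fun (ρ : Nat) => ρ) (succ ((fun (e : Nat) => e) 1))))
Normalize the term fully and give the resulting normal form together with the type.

resulting normal form:
  refl Nat 3
the term's type:
  Eq Nat 3 3
observation: 22 normal-order steps separate the term from its normal form.


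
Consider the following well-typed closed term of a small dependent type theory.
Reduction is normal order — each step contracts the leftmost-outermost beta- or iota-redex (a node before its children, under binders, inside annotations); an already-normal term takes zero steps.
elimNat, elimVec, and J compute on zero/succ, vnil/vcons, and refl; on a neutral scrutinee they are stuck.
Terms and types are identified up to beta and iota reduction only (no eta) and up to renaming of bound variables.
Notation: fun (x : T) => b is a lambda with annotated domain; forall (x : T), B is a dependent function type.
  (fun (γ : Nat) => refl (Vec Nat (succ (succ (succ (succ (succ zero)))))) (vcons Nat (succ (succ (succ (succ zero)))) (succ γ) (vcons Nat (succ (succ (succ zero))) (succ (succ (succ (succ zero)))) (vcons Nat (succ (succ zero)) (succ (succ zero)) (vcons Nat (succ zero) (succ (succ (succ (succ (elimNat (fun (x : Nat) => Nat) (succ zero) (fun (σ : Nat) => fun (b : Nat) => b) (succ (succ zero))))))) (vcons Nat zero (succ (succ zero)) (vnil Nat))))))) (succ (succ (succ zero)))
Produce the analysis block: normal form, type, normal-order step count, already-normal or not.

reduced normal form:
  refl (Vec Nat (succ (succ (succ (succ (succ zero)))))) (vcons Nat (succ (succ (succ (succ zero)))) (succ (succ (succ (succ zero)))) (vcons Nat (succ (succ (succ zero))) (succ (succ (succ (succ zero)))) (vcons Nat (succ (succ zero)) (succ (succ zero)) (vcons Nat (succ zero) (succ (succ (succ (succ (succ zero))))) (vcons Nat zero (succ (succ zero)) (vnil Nat))))))
type:
  Eq (Vec Nat (succ (succ (succ (succ (succ zero)))))) (vcons Nat (succ (succ (succ (succ zero)))) (succ (succ (succ (succ zero)))) (vcons Nat (succ (succ (succ zero))) (succ (succ (succ (succ zero)))) (vcons Nat (succ (succ zero)) (succ (succ zero)) (vcons Nat (succ zero) (succ (succ (succ (succ (succ zero))))) (vcons Nat zero (succ (succ zero)) (vnil Nat)))))) (vcons Nat (succ (succ (succ (succ zero)))) (succ (succ (succ (succ zero)))) (vcons Nat (succ (succ (succ zero))) (succ (succ (succ (succ zero)))) (vcons Nat (succ (succ zero)) (succ (succ zero)) (vcons Nat (succ zero) (succ (succ (succ (succ (succ zero))))) (vcons Nat zero (succ (succ zero)) (vnil Nat))))))
normal-order step count: 8
started in normal form: no
first redex: a beta-redex


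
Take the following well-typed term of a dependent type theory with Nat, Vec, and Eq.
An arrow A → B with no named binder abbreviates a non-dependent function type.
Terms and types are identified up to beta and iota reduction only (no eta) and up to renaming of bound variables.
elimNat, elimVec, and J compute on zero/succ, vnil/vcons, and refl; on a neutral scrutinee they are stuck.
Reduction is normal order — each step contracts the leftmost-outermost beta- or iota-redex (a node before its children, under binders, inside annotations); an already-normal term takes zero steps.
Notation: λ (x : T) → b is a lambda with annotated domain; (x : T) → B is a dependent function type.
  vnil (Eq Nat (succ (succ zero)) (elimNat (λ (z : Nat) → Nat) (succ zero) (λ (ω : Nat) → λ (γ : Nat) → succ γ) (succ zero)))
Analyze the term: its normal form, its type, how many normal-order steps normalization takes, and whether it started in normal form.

reduced normal form:
  vnil (Eq Nat (succ (succ zero)) (succ (succ zero)))
the term's type:
  Vec (Eq Nat (succ (succ zero)) (succ (succ zero))) zero
reduction steps (normal order): 4
term was already normal: no
first contracted redex: an elimNat iota-redex


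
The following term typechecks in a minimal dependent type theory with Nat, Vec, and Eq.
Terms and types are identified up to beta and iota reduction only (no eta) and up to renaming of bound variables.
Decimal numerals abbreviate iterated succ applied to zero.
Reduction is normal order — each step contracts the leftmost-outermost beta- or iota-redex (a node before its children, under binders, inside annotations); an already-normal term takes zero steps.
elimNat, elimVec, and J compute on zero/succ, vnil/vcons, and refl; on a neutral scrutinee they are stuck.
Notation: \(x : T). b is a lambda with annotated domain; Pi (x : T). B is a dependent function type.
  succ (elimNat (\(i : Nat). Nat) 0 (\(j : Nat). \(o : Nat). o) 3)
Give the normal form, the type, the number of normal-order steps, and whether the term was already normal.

normal form:
  1
the term's type:
  Nat
steps to reach normal form (normal order): 10
term was already normal: no
first contracted redex: an elimNat iota-redex


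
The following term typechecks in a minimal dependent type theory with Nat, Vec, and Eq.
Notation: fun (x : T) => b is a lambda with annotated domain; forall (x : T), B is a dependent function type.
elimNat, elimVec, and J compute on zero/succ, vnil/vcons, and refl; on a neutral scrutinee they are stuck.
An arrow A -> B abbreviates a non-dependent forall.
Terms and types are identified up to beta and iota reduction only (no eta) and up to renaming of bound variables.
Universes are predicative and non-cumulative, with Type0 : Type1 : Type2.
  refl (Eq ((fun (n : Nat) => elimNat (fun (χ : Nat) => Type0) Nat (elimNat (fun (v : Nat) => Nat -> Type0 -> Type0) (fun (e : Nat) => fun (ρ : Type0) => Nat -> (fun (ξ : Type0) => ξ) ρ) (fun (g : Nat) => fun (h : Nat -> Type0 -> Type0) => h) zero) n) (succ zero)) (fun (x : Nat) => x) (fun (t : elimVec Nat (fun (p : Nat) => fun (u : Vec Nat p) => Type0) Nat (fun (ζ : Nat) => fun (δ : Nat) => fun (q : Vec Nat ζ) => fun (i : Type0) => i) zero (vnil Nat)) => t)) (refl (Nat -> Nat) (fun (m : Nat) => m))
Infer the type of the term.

type:
  Eq (Eq (Nat -> Nat) (fun (n : Nat) => n) (fun (χ : Nat) => χ)) (refl (Nat -> Nat) (fun (v : Nat) => v)) (refl (Nat -> Nat) (fun (e : Nat) => e))


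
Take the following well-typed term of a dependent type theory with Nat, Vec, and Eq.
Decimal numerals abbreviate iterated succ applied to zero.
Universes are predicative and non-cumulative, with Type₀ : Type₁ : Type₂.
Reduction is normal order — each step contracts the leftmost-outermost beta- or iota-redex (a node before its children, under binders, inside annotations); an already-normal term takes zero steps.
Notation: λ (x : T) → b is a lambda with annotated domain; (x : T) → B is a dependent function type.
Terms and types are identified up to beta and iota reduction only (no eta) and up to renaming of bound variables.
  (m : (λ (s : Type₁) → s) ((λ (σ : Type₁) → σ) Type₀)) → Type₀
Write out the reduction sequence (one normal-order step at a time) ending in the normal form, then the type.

reduction (normal order):
  (m : (λ (s : Type₁) → s) ((λ (σ : Type₁) → σ) Type₀)) → Type₀
  ~> (m : (λ (s : Type₁) → s) Type₀) → Type₀
  ~> (m : Type₀) → Type₀
type:
  Type₁


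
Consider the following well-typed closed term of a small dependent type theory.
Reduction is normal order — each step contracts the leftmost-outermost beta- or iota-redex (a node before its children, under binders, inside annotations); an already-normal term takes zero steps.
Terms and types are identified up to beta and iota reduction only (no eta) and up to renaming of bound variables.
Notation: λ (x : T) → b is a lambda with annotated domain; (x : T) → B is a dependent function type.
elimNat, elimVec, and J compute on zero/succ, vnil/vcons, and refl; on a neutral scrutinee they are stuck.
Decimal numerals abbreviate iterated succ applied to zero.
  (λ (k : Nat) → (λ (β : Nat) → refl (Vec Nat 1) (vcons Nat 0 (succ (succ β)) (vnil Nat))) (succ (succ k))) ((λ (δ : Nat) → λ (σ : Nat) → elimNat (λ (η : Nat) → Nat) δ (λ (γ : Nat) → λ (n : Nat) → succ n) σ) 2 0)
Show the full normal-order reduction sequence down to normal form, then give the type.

normal-order reduction:
  (λ (k : Nat) → (λ (β : Nat) → refl (Vec Nat 1) (vcons Nat 0 (succ (succ β)) (vnil Nat))) (succ (succ k))) ((λ (δ : Nat) → λ (σ : Nat) → elimNat (λ (η : Nat) → Nat) δ (λ (γ : Nat) → λ (n : Nat) → succ n) σ) 2 0)
  ~> (λ (k : Nat) → refl (Vec Nat 1) (vcons Nat 0 (succ (succ k)) (vnil Nat))) (succ (succ ((λ (β : Nat) → λ (δ : Nat) → elimNat (λ (σ : Nat) → Nat) β (λ (η : Nat) → λ (γ : Nat) → succ γ) δ) 2 0)))
  ~> refl (Vec Nat 1) (vcons Nat 0 (succ (succ (succ (succ ((λ (k : Nat) → λ (β : Nat) → elimNat (λ (δ : Nat) → Nat) k (λ (σ : Nat) → λ (η : Nat) → succ η) β) 2 0))))) (vnil Nat))
  ~> refl (Vec Nat 1) (vcons Nat 0 (succ (succ (succ (succ ((λ (k : Nat) → elimNat (λ (β : Nat) → Nat) 2 (λ (δ : Nat) → λ (σ : Nat) → succ σ) k) 0))))) (vnil Nat))
  ~> refl (Vec Nat 1) (vcons Nat 0 (succ (succ (succ (succ (elimNat (λ (k : Nat) → Nat) 2 (λ (β : Nat) → λ (δ : Nat) → succ δ) 0))))) (vnil Nat))
  ~> refl (Vec Nat 1) (vcons Nat 0 6 (vnil Nat))
inferred type:
  Eq (Vec Nat 1) (vcons Nat 0 6 (vnil Nat)) (vcons Nat 0 6 (vnil Nat))


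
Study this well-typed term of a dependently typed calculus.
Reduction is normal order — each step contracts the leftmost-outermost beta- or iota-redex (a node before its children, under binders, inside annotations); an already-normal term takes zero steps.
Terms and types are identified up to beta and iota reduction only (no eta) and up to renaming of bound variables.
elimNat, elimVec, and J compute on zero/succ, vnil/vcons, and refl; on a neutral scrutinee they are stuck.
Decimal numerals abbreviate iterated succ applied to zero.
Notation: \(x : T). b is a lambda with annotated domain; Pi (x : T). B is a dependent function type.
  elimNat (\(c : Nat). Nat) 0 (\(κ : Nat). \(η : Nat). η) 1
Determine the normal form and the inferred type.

normal form:
  0
the term's type:
  Nat


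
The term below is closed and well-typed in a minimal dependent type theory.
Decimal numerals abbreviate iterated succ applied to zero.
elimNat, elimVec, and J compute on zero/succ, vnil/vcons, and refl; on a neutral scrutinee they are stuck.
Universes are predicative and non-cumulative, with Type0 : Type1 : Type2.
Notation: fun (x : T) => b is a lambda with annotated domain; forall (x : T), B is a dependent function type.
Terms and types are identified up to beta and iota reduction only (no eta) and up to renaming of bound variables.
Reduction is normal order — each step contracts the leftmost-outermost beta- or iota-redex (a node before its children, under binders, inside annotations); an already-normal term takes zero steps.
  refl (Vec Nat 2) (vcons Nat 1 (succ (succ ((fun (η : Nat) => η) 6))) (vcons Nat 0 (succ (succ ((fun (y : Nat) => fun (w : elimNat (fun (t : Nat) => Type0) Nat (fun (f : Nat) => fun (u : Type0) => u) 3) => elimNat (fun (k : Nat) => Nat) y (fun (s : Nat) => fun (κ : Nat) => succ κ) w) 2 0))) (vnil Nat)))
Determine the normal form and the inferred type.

resulting normal form:
  refl (Vec Nat 2) (vcons Nat 1 8 (vcons Nat 0 4 (vnil Nat)))
the term's type:
  Eq (Vec Nat 2) (vcons Nat 1 8 (vcons Nat 0 4 (vnil Nat))) (vcons Nat 1 8 (vcons Nat 0 4 (vnil Nat)))
observation: the term reaches its normal form after 4 normal-order steps.


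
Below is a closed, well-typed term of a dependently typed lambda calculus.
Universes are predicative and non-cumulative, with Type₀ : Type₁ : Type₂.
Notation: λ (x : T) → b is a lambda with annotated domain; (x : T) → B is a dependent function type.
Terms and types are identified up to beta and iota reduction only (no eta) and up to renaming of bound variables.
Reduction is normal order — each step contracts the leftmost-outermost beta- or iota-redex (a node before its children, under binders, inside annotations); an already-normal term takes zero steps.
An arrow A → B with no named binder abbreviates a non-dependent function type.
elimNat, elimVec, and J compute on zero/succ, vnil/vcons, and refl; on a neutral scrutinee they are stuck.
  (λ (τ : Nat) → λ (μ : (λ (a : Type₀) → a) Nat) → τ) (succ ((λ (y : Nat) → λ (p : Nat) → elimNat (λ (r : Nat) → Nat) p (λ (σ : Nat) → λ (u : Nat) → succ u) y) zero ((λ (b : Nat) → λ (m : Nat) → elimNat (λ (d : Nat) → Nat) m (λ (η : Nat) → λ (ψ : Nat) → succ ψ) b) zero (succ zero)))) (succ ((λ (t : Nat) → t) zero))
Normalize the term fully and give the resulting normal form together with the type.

normal form:
  succ (succ zero)
inferred type:
  Nat


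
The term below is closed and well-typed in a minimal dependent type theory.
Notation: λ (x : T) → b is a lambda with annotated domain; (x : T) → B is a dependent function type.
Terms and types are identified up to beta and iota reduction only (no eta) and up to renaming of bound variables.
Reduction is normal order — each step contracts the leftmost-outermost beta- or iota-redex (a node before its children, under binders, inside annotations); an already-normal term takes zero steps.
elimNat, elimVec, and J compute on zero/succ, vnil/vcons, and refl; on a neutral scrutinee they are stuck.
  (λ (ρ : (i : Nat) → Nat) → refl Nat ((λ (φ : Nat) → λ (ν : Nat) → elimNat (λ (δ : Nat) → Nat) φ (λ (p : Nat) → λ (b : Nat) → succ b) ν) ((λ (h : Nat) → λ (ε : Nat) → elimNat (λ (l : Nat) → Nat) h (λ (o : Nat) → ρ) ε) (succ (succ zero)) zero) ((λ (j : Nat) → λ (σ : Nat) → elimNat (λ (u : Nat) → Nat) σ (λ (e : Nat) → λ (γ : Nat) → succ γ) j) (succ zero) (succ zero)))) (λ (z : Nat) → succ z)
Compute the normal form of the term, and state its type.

resulting normal form:
  refl Nat (succ (succ (succ (succ zero))))
inferred type:
  Eq Nat (succ (succ (succ (succ zero)))) (succ (succ (succ (succ zero))))
observation: 19 normal-order steps separate the term from its normal form.


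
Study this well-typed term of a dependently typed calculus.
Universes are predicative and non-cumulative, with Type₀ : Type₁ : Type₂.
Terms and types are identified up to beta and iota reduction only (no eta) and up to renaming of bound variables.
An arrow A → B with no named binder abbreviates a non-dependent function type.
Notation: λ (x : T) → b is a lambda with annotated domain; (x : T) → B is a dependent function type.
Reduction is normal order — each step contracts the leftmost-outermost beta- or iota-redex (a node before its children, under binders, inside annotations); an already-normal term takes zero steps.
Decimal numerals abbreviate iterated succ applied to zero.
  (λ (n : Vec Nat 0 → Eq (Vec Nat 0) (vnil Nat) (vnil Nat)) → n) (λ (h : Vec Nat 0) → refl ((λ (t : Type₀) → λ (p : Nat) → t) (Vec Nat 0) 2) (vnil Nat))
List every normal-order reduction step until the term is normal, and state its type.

reduction (normal order):
  (λ (n : Vec Nat 0 → Eq (Vec Nat 0) (vnil Nat) (vnil Nat)) → n) (λ (h : Vec Nat 0) → refl ((λ (t : Type₀) → λ (p : Nat) → t) (Vec Nat 0) 2) (vnil Nat))
  ~> λ (n : Vec Nat 0) → refl ((λ (h : Type₀) → λ (t : Nat) → h) (Vec Nat 0) 2) (vnil Nat)
  ~> λ (n : Vec Nat 0) → refl ((λ (h : Nat) → Vec Nat 0) 2) (vnil Nat)
  ~> λ (n : Vec Nat 0) → refl (Vec Nat 0) (vnil Nat)
inferred type:
  Vec Nat 0 → Eq (Vec Nat 0) (vnil Nat) (vnil Nat)


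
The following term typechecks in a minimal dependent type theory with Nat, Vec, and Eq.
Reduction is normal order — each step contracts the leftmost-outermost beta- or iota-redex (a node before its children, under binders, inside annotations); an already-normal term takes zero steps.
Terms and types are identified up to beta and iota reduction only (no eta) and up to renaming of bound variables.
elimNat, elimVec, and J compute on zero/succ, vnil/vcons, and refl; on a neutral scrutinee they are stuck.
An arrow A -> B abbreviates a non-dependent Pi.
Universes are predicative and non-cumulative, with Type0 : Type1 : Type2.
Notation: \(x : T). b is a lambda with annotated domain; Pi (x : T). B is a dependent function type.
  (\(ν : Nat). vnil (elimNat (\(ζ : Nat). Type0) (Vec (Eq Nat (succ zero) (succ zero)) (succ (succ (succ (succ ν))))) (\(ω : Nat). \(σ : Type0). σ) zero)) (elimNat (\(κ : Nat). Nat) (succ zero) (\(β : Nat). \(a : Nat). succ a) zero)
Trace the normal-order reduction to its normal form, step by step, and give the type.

reduction (normal order):
  (\(ν : Nat). vnil (elimNat (\(ζ : Nat). Type0) (Vec (Eq Nat (succ zero) (succ zero)) (succ (succ (succ (succ ν))))) (\(ω : Nat). \(σ : Type0). σ) zero)) (elimNat (\(κ : Nat). Nat) (succ zero) (\(β : Nat). \(a : Nat). succ a) zero)
  ~> vnil (elimNat (\(ν : Nat). Type0) (Vec (Eq Nat (succ zero) (succ zero)) (succ (succ (succ (succ (elimNat (\(ζ : Nat). Nat) (succ zero) (\(ω : Nat). \(σ : Nat). succ σ) zero)))))) (\(κ : Nat). \(β : Type0). β) zero)
  ~> vnil (Vec (Eq Nat (succ zero) (succ zero)) (succ (succ (succ (succ (elimNat (\(ν : Nat). Nat) (succ zero) (\(ζ : Nat). \(ω : Nat). succ ω) zero))))))
  ~> vnil (Vec (Eq Nat (succ zero) (succ zero)) (succ (succ (succ (succ (succ zero))))))
inferred type:
  Vec (Vec (Eq Nat (succ zero) (succ zero)) (succ (succ (succ (succ (succ zero)))))) zero
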